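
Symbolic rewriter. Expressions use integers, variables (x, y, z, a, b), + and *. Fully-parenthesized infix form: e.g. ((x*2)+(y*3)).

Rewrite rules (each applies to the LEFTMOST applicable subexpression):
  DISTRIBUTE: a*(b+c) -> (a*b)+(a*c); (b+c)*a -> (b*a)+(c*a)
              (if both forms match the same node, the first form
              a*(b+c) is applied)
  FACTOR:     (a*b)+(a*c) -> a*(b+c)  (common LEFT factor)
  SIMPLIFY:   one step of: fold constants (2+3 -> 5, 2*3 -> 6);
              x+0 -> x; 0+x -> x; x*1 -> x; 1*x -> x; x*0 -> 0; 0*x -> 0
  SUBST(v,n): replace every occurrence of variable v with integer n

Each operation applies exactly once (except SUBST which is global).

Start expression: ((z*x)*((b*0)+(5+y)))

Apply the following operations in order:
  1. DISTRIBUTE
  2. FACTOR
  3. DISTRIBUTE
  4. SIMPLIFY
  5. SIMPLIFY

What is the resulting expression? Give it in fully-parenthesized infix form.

Answer: (0+((z*x)*(5+y)))

Derivation:
Start: ((z*x)*((b*0)+(5+y)))
Apply DISTRIBUTE at root (target: ((z*x)*((b*0)+(5+y)))): ((z*x)*((b*0)+(5+y))) -> (((z*x)*(b*0))+((z*x)*(5+y)))
Apply FACTOR at root (target: (((z*x)*(b*0))+((z*x)*(5+y)))): (((z*x)*(b*0))+((z*x)*(5+y))) -> ((z*x)*((b*0)+(5+y)))
Apply DISTRIBUTE at root (target: ((z*x)*((b*0)+(5+y)))): ((z*x)*((b*0)+(5+y))) -> (((z*x)*(b*0))+((z*x)*(5+y)))
Apply SIMPLIFY at LR (target: (b*0)): (((z*x)*(b*0))+((z*x)*(5+y))) -> (((z*x)*0)+((z*x)*(5+y)))
Apply SIMPLIFY at L (target: ((z*x)*0)): (((z*x)*0)+((z*x)*(5+y))) -> (0+((z*x)*(5+y)))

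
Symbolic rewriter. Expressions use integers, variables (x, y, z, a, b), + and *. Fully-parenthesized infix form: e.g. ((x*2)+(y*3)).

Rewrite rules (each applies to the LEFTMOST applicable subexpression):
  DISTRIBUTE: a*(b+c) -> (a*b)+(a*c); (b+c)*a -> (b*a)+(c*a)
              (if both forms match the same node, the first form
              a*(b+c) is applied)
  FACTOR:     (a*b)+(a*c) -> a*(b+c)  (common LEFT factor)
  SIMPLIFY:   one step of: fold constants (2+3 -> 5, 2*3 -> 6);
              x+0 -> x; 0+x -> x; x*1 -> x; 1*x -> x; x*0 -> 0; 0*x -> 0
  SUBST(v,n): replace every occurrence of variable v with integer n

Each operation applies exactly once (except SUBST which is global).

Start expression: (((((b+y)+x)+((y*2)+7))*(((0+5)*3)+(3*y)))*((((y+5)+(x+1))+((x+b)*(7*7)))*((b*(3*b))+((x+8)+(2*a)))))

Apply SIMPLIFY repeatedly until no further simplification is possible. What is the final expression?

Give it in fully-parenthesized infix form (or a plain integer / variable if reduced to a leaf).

Start: (((((b+y)+x)+((y*2)+7))*(((0+5)*3)+(3*y)))*((((y+5)+(x+1))+((x+b)*(7*7)))*((b*(3*b))+((x+8)+(2*a)))))
Step 1: at LRLL: (0+5) -> 5; overall: (((((b+y)+x)+((y*2)+7))*(((0+5)*3)+(3*y)))*((((y+5)+(x+1))+((x+b)*(7*7)))*((b*(3*b))+((x+8)+(2*a))))) -> (((((b+y)+x)+((y*2)+7))*((5*3)+(3*y)))*((((y+5)+(x+1))+((x+b)*(7*7)))*((b*(3*b))+((x+8)+(2*a)))))
Step 2: at LRL: (5*3) -> 15; overall: (((((b+y)+x)+((y*2)+7))*((5*3)+(3*y)))*((((y+5)+(x+1))+((x+b)*(7*7)))*((b*(3*b))+((x+8)+(2*a))))) -> (((((b+y)+x)+((y*2)+7))*(15+(3*y)))*((((y+5)+(x+1))+((x+b)*(7*7)))*((b*(3*b))+((x+8)+(2*a)))))
Step 3: at RLRR: (7*7) -> 49; overall: (((((b+y)+x)+((y*2)+7))*(15+(3*y)))*((((y+5)+(x+1))+((x+b)*(7*7)))*((b*(3*b))+((x+8)+(2*a))))) -> (((((b+y)+x)+((y*2)+7))*(15+(3*y)))*((((y+5)+(x+1))+((x+b)*49))*((b*(3*b))+((x+8)+(2*a)))))
Fixed point: (((((b+y)+x)+((y*2)+7))*(15+(3*y)))*((((y+5)+(x+1))+((x+b)*49))*((b*(3*b))+((x+8)+(2*a)))))

Answer: (((((b+y)+x)+((y*2)+7))*(15+(3*y)))*((((y+5)+(x+1))+((x+b)*49))*((b*(3*b))+((x+8)+(2*a)))))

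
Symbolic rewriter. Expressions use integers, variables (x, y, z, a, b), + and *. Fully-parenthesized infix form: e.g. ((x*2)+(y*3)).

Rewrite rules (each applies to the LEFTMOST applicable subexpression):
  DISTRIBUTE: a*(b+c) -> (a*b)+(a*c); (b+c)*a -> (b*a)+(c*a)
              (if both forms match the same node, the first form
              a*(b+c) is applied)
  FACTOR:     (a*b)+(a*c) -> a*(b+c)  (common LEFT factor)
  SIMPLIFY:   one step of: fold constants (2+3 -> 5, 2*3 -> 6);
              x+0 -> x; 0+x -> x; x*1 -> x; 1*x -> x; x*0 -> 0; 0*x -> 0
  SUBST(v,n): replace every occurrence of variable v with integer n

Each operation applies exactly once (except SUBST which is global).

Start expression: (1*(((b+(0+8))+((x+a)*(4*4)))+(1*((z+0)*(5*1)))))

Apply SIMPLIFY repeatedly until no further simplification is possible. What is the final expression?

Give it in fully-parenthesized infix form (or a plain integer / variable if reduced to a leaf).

Start: (1*(((b+(0+8))+((x+a)*(4*4)))+(1*((z+0)*(5*1)))))
Step 1: at root: (1*(((b+(0+8))+((x+a)*(4*4)))+(1*((z+0)*(5*1))))) -> (((b+(0+8))+((x+a)*(4*4)))+(1*((z+0)*(5*1)))); overall: (1*(((b+(0+8))+((x+a)*(4*4)))+(1*((z+0)*(5*1))))) -> (((b+(0+8))+((x+a)*(4*4)))+(1*((z+0)*(5*1))))
Step 2: at LLR: (0+8) -> 8; overall: (((b+(0+8))+((x+a)*(4*4)))+(1*((z+0)*(5*1)))) -> (((b+8)+((x+a)*(4*4)))+(1*((z+0)*(5*1))))
Step 3: at LRR: (4*4) -> 16; overall: (((b+8)+((x+a)*(4*4)))+(1*((z+0)*(5*1)))) -> (((b+8)+((x+a)*16))+(1*((z+0)*(5*1))))
Step 4: at R: (1*((z+0)*(5*1))) -> ((z+0)*(5*1)); overall: (((b+8)+((x+a)*16))+(1*((z+0)*(5*1)))) -> (((b+8)+((x+a)*16))+((z+0)*(5*1)))
Step 5: at RL: (z+0) -> z; overall: (((b+8)+((x+a)*16))+((z+0)*(5*1))) -> (((b+8)+((x+a)*16))+(z*(5*1)))
Step 6: at RR: (5*1) -> 5; overall: (((b+8)+((x+a)*16))+(z*(5*1))) -> (((b+8)+((x+a)*16))+(z*5))
Fixed point: (((b+8)+((x+a)*16))+(z*5))

Answer: (((b+8)+((x+a)*16))+(z*5))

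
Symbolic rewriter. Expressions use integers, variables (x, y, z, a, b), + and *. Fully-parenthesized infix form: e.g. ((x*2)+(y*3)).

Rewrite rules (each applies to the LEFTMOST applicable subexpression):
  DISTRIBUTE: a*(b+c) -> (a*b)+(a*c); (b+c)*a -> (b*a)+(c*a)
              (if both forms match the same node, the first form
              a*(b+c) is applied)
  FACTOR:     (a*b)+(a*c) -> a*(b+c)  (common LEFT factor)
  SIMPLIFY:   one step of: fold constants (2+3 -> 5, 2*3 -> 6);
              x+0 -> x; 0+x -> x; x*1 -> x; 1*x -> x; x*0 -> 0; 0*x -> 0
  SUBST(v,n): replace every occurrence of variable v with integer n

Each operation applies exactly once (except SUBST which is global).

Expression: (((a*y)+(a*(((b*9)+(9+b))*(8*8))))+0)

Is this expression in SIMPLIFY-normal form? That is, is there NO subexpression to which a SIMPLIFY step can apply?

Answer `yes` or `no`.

Expression: (((a*y)+(a*(((b*9)+(9+b))*(8*8))))+0)
Scanning for simplifiable subexpressions (pre-order)...
  at root: (((a*y)+(a*(((b*9)+(9+b))*(8*8))))+0) (SIMPLIFIABLE)
  at L: ((a*y)+(a*(((b*9)+(9+b))*(8*8)))) (not simplifiable)
  at LL: (a*y) (not simplifiable)
  at LR: (a*(((b*9)+(9+b))*(8*8))) (not simplifiable)
  at LRR: (((b*9)+(9+b))*(8*8)) (not simplifiable)
  at LRRL: ((b*9)+(9+b)) (not simplifiable)
  at LRRLL: (b*9) (not simplifiable)
  at LRRLR: (9+b) (not simplifiable)
  at LRRR: (8*8) (SIMPLIFIABLE)
Found simplifiable subexpr at path root: (((a*y)+(a*(((b*9)+(9+b))*(8*8))))+0)
One SIMPLIFY step would give: ((a*y)+(a*(((b*9)+(9+b))*(8*8))))
-> NOT in normal form.

Answer: no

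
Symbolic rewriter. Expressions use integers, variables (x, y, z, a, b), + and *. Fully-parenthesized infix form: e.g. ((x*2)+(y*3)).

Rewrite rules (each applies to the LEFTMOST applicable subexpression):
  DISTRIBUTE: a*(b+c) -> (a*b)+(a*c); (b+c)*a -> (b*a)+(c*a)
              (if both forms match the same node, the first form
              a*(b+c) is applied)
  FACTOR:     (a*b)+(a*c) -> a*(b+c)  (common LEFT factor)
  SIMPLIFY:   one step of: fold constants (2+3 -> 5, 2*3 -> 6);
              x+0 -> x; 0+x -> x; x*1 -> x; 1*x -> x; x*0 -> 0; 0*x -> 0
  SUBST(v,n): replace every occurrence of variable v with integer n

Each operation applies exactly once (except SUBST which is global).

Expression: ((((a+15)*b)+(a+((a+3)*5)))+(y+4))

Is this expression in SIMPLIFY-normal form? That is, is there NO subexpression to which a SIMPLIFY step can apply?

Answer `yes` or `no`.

Answer: yes

Derivation:
Expression: ((((a+15)*b)+(a+((a+3)*5)))+(y+4))
Scanning for simplifiable subexpressions (pre-order)...
  at root: ((((a+15)*b)+(a+((a+3)*5)))+(y+4)) (not simplifiable)
  at L: (((a+15)*b)+(a+((a+3)*5))) (not simplifiable)
  at LL: ((a+15)*b) (not simplifiable)
  at LLL: (a+15) (not simplifiable)
  at LR: (a+((a+3)*5)) (not simplifiable)
  at LRR: ((a+3)*5) (not simplifiable)
  at LRRL: (a+3) (not simplifiable)
  at R: (y+4) (not simplifiable)
Result: no simplifiable subexpression found -> normal form.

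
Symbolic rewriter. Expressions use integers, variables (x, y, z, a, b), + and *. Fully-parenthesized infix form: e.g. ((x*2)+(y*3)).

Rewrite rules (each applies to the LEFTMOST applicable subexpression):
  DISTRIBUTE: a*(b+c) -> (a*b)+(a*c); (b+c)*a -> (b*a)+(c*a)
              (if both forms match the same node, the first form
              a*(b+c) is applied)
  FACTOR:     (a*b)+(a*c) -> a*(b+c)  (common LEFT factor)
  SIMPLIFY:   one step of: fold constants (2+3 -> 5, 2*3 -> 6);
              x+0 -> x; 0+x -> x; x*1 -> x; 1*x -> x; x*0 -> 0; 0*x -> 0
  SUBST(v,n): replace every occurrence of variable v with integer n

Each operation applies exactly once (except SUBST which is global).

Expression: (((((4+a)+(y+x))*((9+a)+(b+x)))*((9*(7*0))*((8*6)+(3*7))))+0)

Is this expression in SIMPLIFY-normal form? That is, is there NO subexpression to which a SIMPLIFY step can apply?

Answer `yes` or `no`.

Expression: (((((4+a)+(y+x))*((9+a)+(b+x)))*((9*(7*0))*((8*6)+(3*7))))+0)
Scanning for simplifiable subexpressions (pre-order)...
  at root: (((((4+a)+(y+x))*((9+a)+(b+x)))*((9*(7*0))*((8*6)+(3*7))))+0) (SIMPLIFIABLE)
  at L: ((((4+a)+(y+x))*((9+a)+(b+x)))*((9*(7*0))*((8*6)+(3*7)))) (not simplifiable)
  at LL: (((4+a)+(y+x))*((9+a)+(b+x))) (not simplifiable)
  at LLL: ((4+a)+(y+x)) (not simplifiable)
  at LLLL: (4+a) (not simplifiable)
  at LLLR: (y+x) (not simplifiable)
  at LLR: ((9+a)+(b+x)) (not simplifiable)
  at LLRL: (9+a) (not simplifiable)
  at LLRR: (b+x) (not simplifiable)
  at LR: ((9*(7*0))*((8*6)+(3*7))) (not simplifiable)
  at LRL: (9*(7*0)) (not simplifiable)
  at LRLR: (7*0) (SIMPLIFIABLE)
  at LRR: ((8*6)+(3*7)) (not simplifiable)
  at LRRL: (8*6) (SIMPLIFIABLE)
  at LRRR: (3*7) (SIMPLIFIABLE)
Found simplifiable subexpr at path root: (((((4+a)+(y+x))*((9+a)+(b+x)))*((9*(7*0))*((8*6)+(3*7))))+0)
One SIMPLIFY step would give: ((((4+a)+(y+x))*((9+a)+(b+x)))*((9*(7*0))*((8*6)+(3*7))))
-> NOT in normal form.

Answer: no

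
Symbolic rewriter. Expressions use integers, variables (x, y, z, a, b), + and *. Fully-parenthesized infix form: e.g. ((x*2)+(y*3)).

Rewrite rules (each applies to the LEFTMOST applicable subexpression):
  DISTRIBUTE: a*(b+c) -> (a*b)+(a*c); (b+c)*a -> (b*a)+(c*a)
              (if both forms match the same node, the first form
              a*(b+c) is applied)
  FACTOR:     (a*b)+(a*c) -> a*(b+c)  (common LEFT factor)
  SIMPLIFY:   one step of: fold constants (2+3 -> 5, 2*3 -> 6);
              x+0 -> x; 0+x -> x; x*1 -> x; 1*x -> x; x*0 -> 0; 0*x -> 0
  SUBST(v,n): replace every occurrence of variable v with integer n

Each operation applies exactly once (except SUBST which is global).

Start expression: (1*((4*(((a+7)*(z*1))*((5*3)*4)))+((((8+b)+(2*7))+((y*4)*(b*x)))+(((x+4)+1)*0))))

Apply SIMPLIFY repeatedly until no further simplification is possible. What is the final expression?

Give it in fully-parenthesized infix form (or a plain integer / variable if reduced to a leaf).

Answer: ((4*(((a+7)*z)*60))+(((8+b)+14)+((y*4)*(b*x))))

Derivation:
Start: (1*((4*(((a+7)*(z*1))*((5*3)*4)))+((((8+b)+(2*7))+((y*4)*(b*x)))+(((x+4)+1)*0))))
Step 1: at root: (1*((4*(((a+7)*(z*1))*((5*3)*4)))+((((8+b)+(2*7))+((y*4)*(b*x)))+(((x+4)+1)*0)))) -> ((4*(((a+7)*(z*1))*((5*3)*4)))+((((8+b)+(2*7))+((y*4)*(b*x)))+(((x+4)+1)*0))); overall: (1*((4*(((a+7)*(z*1))*((5*3)*4)))+((((8+b)+(2*7))+((y*4)*(b*x)))+(((x+4)+1)*0)))) -> ((4*(((a+7)*(z*1))*((5*3)*4)))+((((8+b)+(2*7))+((y*4)*(b*x)))+(((x+4)+1)*0)))
Step 2: at LRLR: (z*1) -> z; overall: ((4*(((a+7)*(z*1))*((5*3)*4)))+((((8+b)+(2*7))+((y*4)*(b*x)))+(((x+4)+1)*0))) -> ((4*(((a+7)*z)*((5*3)*4)))+((((8+b)+(2*7))+((y*4)*(b*x)))+(((x+4)+1)*0)))
Step 3: at LRRL: (5*3) -> 15; overall: ((4*(((a+7)*z)*((5*3)*4)))+((((8+b)+(2*7))+((y*4)*(b*x)))+(((x+4)+1)*0))) -> ((4*(((a+7)*z)*(15*4)))+((((8+b)+(2*7))+((y*4)*(b*x)))+(((x+4)+1)*0)))
Step 4: at LRR: (15*4) -> 60; overall: ((4*(((a+7)*z)*(15*4)))+((((8+b)+(2*7))+((y*4)*(b*x)))+(((x+4)+1)*0))) -> ((4*(((a+7)*z)*60))+((((8+b)+(2*7))+((y*4)*(b*x)))+(((x+4)+1)*0)))
Step 5: at RLLR: (2*7) -> 14; overall: ((4*(((a+7)*z)*60))+((((8+b)+(2*7))+((y*4)*(b*x)))+(((x+4)+1)*0))) -> ((4*(((a+7)*z)*60))+((((8+b)+14)+((y*4)*(b*x)))+(((x+4)+1)*0)))
Step 6: at RR: (((x+4)+1)*0) -> 0; overall: ((4*(((a+7)*z)*60))+((((8+b)+14)+((y*4)*(b*x)))+(((x+4)+1)*0))) -> ((4*(((a+7)*z)*60))+((((8+b)+14)+((y*4)*(b*x)))+0))
Step 7: at R: ((((8+b)+14)+((y*4)*(b*x)))+0) -> (((8+b)+14)+((y*4)*(b*x))); overall: ((4*(((a+7)*z)*60))+((((8+b)+14)+((y*4)*(b*x)))+0)) -> ((4*(((a+7)*z)*60))+(((8+b)+14)+((y*4)*(b*x))))
Fixed point: ((4*(((a+7)*z)*60))+(((8+b)+14)+((y*4)*(b*x))))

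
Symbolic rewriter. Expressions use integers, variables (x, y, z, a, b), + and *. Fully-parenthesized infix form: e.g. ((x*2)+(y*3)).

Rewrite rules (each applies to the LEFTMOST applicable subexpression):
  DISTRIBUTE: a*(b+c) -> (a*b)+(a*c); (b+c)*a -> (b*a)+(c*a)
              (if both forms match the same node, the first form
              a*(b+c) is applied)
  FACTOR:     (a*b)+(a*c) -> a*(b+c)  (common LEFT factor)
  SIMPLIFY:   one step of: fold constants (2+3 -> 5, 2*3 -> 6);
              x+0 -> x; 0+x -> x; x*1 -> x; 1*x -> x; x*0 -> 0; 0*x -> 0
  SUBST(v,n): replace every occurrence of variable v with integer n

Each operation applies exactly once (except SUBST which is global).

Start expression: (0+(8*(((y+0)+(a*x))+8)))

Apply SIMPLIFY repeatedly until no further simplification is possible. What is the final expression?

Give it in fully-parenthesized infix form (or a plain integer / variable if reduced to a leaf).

Answer: (8*((y+(a*x))+8))

Derivation:
Start: (0+(8*(((y+0)+(a*x))+8)))
Step 1: at root: (0+(8*(((y+0)+(a*x))+8))) -> (8*(((y+0)+(a*x))+8)); overall: (0+(8*(((y+0)+(a*x))+8))) -> (8*(((y+0)+(a*x))+8))
Step 2: at RLL: (y+0) -> y; overall: (8*(((y+0)+(a*x))+8)) -> (8*((y+(a*x))+8))
Fixed point: (8*((y+(a*x))+8))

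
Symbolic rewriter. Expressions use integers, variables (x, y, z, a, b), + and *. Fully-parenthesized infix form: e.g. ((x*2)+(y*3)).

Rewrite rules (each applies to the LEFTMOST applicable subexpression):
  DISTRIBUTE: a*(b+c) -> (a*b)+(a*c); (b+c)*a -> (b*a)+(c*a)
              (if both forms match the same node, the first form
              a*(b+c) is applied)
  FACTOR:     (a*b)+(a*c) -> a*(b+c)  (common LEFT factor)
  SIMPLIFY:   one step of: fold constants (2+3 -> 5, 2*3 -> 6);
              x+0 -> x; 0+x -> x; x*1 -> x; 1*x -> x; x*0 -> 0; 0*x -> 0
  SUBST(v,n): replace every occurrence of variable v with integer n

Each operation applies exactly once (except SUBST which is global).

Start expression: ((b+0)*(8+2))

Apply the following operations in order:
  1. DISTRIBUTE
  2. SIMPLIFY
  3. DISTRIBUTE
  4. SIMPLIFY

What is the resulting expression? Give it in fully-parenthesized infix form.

Start: ((b+0)*(8+2))
Apply DISTRIBUTE at root (target: ((b+0)*(8+2))): ((b+0)*(8+2)) -> (((b+0)*8)+((b+0)*2))
Apply SIMPLIFY at LL (target: (b+0)): (((b+0)*8)+((b+0)*2)) -> ((b*8)+((b+0)*2))
Apply DISTRIBUTE at R (target: ((b+0)*2)): ((b*8)+((b+0)*2)) -> ((b*8)+((b*2)+(0*2)))
Apply SIMPLIFY at RR (target: (0*2)): ((b*8)+((b*2)+(0*2))) -> ((b*8)+((b*2)+0))

Answer: ((b*8)+((b*2)+0))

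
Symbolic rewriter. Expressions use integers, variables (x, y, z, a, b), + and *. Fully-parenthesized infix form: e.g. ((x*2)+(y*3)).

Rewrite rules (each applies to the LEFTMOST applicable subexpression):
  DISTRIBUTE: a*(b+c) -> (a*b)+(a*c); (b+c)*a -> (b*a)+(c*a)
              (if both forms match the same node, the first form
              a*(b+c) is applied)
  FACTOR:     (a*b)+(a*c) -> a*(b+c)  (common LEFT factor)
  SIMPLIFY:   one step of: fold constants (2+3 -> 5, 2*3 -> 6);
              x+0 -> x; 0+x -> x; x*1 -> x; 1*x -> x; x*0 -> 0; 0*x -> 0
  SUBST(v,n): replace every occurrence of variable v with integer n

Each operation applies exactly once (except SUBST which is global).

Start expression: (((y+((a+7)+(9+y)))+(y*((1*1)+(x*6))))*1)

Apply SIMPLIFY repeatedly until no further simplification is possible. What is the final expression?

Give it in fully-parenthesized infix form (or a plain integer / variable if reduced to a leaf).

Answer: ((y+((a+7)+(9+y)))+(y*(1+(x*6))))

Derivation:
Start: (((y+((a+7)+(9+y)))+(y*((1*1)+(x*6))))*1)
Step 1: at root: (((y+((a+7)+(9+y)))+(y*((1*1)+(x*6))))*1) -> ((y+((a+7)+(9+y)))+(y*((1*1)+(x*6)))); overall: (((y+((a+7)+(9+y)))+(y*((1*1)+(x*6))))*1) -> ((y+((a+7)+(9+y)))+(y*((1*1)+(x*6))))
Step 2: at RRL: (1*1) -> 1; overall: ((y+((a+7)+(9+y)))+(y*((1*1)+(x*6)))) -> ((y+((a+7)+(9+y)))+(y*(1+(x*6))))
Fixed point: ((y+((a+7)+(9+y)))+(y*(1+(x*6))))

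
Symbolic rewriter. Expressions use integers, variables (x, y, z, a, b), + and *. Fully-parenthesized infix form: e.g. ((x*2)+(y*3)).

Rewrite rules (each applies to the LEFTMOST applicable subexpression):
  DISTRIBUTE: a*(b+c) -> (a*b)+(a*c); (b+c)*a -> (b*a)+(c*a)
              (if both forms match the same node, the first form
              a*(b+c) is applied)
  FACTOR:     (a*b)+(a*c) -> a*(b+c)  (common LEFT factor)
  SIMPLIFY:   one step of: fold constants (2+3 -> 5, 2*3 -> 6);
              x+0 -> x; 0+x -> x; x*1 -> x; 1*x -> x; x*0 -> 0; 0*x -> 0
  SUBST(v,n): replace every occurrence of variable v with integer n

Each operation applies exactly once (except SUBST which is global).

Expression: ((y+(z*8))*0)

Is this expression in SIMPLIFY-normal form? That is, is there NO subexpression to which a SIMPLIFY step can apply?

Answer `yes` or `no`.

Answer: no

Derivation:
Expression: ((y+(z*8))*0)
Scanning for simplifiable subexpressions (pre-order)...
  at root: ((y+(z*8))*0) (SIMPLIFIABLE)
  at L: (y+(z*8)) (not simplifiable)
  at LR: (z*8) (not simplifiable)
Found simplifiable subexpr at path root: ((y+(z*8))*0)
One SIMPLIFY step would give: 0
-> NOT in normal form.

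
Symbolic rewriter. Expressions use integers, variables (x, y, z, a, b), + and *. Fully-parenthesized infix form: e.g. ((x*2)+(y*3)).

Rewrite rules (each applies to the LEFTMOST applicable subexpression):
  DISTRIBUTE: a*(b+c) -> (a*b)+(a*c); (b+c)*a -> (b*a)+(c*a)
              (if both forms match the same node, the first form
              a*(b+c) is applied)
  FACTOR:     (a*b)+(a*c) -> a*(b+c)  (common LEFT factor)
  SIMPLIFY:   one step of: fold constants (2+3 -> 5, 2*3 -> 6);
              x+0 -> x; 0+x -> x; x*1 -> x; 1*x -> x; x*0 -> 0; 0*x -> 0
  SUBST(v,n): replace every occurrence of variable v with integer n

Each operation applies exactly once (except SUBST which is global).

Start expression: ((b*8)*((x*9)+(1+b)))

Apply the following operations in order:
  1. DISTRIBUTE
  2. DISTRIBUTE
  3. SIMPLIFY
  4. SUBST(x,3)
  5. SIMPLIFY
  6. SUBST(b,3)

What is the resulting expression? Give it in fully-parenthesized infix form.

Answer: (((3*8)*27)+((3*8)+((3*8)*3)))

Derivation:
Start: ((b*8)*((x*9)+(1+b)))
Apply DISTRIBUTE at root (target: ((b*8)*((x*9)+(1+b)))): ((b*8)*((x*9)+(1+b))) -> (((b*8)*(x*9))+((b*8)*(1+b)))
Apply DISTRIBUTE at R (target: ((b*8)*(1+b))): (((b*8)*(x*9))+((b*8)*(1+b))) -> (((b*8)*(x*9))+(((b*8)*1)+((b*8)*b)))
Apply SIMPLIFY at RL (target: ((b*8)*1)): (((b*8)*(x*9))+(((b*8)*1)+((b*8)*b))) -> (((b*8)*(x*9))+((b*8)+((b*8)*b)))
Apply SUBST(x,3): (((b*8)*(x*9))+((b*8)+((b*8)*b))) -> (((b*8)*(3*9))+((b*8)+((b*8)*b)))
Apply SIMPLIFY at LR (target: (3*9)): (((b*8)*(3*9))+((b*8)+((b*8)*b))) -> (((b*8)*27)+((b*8)+((b*8)*b)))
Apply SUBST(b,3): (((b*8)*27)+((b*8)+((b*8)*b))) -> (((3*8)*27)+((3*8)+((3*8)*3)))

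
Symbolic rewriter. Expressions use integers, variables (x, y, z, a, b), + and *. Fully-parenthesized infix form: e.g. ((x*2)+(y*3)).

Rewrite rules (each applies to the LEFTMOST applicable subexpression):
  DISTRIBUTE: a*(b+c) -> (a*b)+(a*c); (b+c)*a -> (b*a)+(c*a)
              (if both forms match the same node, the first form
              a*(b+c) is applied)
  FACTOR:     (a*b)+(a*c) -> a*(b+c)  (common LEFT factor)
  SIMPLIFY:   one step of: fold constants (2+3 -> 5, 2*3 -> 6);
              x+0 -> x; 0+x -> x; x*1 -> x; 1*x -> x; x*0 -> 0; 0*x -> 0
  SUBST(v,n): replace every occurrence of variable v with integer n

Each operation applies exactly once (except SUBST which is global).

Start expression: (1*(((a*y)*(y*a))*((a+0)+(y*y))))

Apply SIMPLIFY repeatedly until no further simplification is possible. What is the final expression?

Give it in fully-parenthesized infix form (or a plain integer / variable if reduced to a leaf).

Start: (1*(((a*y)*(y*a))*((a+0)+(y*y))))
Step 1: at root: (1*(((a*y)*(y*a))*((a+0)+(y*y)))) -> (((a*y)*(y*a))*((a+0)+(y*y))); overall: (1*(((a*y)*(y*a))*((a+0)+(y*y)))) -> (((a*y)*(y*a))*((a+0)+(y*y)))
Step 2: at RL: (a+0) -> a; overall: (((a*y)*(y*a))*((a+0)+(y*y))) -> (((a*y)*(y*a))*(a+(y*y)))
Fixed point: (((a*y)*(y*a))*(a+(y*y)))

Answer: (((a*y)*(y*a))*(a+(y*y)))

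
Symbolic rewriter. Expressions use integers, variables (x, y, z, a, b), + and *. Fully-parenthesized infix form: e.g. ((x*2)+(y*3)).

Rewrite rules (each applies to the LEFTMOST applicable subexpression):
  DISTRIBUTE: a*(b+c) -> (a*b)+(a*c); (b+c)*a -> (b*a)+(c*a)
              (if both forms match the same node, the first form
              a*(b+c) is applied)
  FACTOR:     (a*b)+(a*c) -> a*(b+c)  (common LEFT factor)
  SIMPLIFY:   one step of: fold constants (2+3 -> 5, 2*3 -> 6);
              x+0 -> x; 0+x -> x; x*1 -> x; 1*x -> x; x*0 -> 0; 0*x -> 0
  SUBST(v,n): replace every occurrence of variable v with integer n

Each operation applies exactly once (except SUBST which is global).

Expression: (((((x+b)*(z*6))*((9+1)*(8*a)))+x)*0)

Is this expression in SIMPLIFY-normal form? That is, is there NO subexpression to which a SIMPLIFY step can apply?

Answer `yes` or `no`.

Expression: (((((x+b)*(z*6))*((9+1)*(8*a)))+x)*0)
Scanning for simplifiable subexpressions (pre-order)...
  at root: (((((x+b)*(z*6))*((9+1)*(8*a)))+x)*0) (SIMPLIFIABLE)
  at L: ((((x+b)*(z*6))*((9+1)*(8*a)))+x) (not simplifiable)
  at LL: (((x+b)*(z*6))*((9+1)*(8*a))) (not simplifiable)
  at LLL: ((x+b)*(z*6)) (not simplifiable)
  at LLLL: (x+b) (not simplifiable)
  at LLLR: (z*6) (not simplifiable)
  at LLR: ((9+1)*(8*a)) (not simplifiable)
  at LLRL: (9+1) (SIMPLIFIABLE)
  at LLRR: (8*a) (not simplifiable)
Found simplifiable subexpr at path root: (((((x+b)*(z*6))*((9+1)*(8*a)))+x)*0)
One SIMPLIFY step would give: 0
-> NOT in normal form.

Answer: no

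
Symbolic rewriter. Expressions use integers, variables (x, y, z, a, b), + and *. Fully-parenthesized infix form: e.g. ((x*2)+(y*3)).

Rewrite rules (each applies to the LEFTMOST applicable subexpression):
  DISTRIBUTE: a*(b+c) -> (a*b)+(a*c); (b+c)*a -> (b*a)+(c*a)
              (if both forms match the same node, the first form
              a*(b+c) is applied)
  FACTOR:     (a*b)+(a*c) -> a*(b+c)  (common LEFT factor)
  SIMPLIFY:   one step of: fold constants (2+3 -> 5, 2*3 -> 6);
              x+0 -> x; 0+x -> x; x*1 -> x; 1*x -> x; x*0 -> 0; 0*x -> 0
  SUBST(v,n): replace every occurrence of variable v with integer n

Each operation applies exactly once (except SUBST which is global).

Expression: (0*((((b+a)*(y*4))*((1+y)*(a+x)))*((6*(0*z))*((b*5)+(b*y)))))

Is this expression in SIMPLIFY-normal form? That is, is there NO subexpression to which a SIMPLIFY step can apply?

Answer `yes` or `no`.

Expression: (0*((((b+a)*(y*4))*((1+y)*(a+x)))*((6*(0*z))*((b*5)+(b*y)))))
Scanning for simplifiable subexpressions (pre-order)...
  at root: (0*((((b+a)*(y*4))*((1+y)*(a+x)))*((6*(0*z))*((b*5)+(b*y))))) (SIMPLIFIABLE)
  at R: ((((b+a)*(y*4))*((1+y)*(a+x)))*((6*(0*z))*((b*5)+(b*y)))) (not simplifiable)
  at RL: (((b+a)*(y*4))*((1+y)*(a+x))) (not simplifiable)
  at RLL: ((b+a)*(y*4)) (not simplifiable)
  at RLLL: (b+a) (not simplifiable)
  at RLLR: (y*4) (not simplifiable)
  at RLR: ((1+y)*(a+x)) (not simplifiable)
  at RLRL: (1+y) (not simplifiable)
  at RLRR: (a+x) (not simplifiable)
  at RR: ((6*(0*z))*((b*5)+(b*y))) (not simplifiable)
  at RRL: (6*(0*z)) (not simplifiable)
  at RRLR: (0*z) (SIMPLIFIABLE)
  at RRR: ((b*5)+(b*y)) (not simplifiable)
  at RRRL: (b*5) (not simplifiable)
  at RRRR: (b*y) (not simplifiable)
Found simplifiable subexpr at path root: (0*((((b+a)*(y*4))*((1+y)*(a+x)))*((6*(0*z))*((b*5)+(b*y)))))
One SIMPLIFY step would give: 0
-> NOT in normal form.

Answer: no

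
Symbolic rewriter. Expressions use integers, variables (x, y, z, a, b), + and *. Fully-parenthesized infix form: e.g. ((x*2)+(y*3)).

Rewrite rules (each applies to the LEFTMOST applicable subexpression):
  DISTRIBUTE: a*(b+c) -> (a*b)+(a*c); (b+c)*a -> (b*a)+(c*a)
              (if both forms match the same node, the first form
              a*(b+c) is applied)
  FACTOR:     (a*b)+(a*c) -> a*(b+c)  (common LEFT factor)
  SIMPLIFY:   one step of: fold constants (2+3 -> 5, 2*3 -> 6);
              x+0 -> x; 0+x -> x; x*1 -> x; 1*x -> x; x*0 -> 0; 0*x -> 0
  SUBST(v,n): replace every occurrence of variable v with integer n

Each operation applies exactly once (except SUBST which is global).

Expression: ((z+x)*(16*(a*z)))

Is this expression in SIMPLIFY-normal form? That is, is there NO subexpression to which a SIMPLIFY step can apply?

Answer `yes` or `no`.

Expression: ((z+x)*(16*(a*z)))
Scanning for simplifiable subexpressions (pre-order)...
  at root: ((z+x)*(16*(a*z))) (not simplifiable)
  at L: (z+x) (not simplifiable)
  at R: (16*(a*z)) (not simplifiable)
  at RR: (a*z) (not simplifiable)
Result: no simplifiable subexpression found -> normal form.

Answer: yes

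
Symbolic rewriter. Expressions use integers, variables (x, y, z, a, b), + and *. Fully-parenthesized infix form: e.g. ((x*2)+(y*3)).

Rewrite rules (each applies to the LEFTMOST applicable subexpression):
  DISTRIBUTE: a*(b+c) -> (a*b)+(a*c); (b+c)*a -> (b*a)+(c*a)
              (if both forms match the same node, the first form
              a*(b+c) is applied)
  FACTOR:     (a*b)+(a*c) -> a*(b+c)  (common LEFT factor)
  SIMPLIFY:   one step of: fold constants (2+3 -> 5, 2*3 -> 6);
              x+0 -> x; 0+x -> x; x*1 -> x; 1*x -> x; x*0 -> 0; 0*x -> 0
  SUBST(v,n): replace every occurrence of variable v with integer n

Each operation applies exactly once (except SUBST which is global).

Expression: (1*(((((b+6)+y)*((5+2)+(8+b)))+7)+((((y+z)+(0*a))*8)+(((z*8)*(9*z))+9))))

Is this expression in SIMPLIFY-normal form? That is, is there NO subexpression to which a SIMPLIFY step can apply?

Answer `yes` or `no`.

Answer: no

Derivation:
Expression: (1*(((((b+6)+y)*((5+2)+(8+b)))+7)+((((y+z)+(0*a))*8)+(((z*8)*(9*z))+9))))
Scanning for simplifiable subexpressions (pre-order)...
  at root: (1*(((((b+6)+y)*((5+2)+(8+b)))+7)+((((y+z)+(0*a))*8)+(((z*8)*(9*z))+9)))) (SIMPLIFIABLE)
  at R: (((((b+6)+y)*((5+2)+(8+b)))+7)+((((y+z)+(0*a))*8)+(((z*8)*(9*z))+9))) (not simplifiable)
  at RL: ((((b+6)+y)*((5+2)+(8+b)))+7) (not simplifiable)
  at RLL: (((b+6)+y)*((5+2)+(8+b))) (not simplifiable)
  at RLLL: ((b+6)+y) (not simplifiable)
  at RLLLL: (b+6) (not simplifiable)
  at RLLR: ((5+2)+(8+b)) (not simplifiable)
  at RLLRL: (5+2) (SIMPLIFIABLE)
  at RLLRR: (8+b) (not simplifiable)
  at RR: ((((y+z)+(0*a))*8)+(((z*8)*(9*z))+9)) (not simplifiable)
  at RRL: (((y+z)+(0*a))*8) (not simplifiable)
  at RRLL: ((y+z)+(0*a)) (not simplifiable)
  at RRLLL: (y+z) (not simplifiable)
  at RRLLR: (0*a) (SIMPLIFIABLE)
  at RRR: (((z*8)*(9*z))+9) (not simplifiable)
  at RRRL: ((z*8)*(9*z)) (not simplifiable)
  at RRRLL: (z*8) (not simplifiable)
  at RRRLR: (9*z) (not simplifiable)
Found simplifiable subexpr at path root: (1*(((((b+6)+y)*((5+2)+(8+b)))+7)+((((y+z)+(0*a))*8)+(((z*8)*(9*z))+9))))
One SIMPLIFY step would give: (((((b+6)+y)*((5+2)+(8+b)))+7)+((((y+z)+(0*a))*8)+(((z*8)*(9*z))+9)))
-> NOT in normal form.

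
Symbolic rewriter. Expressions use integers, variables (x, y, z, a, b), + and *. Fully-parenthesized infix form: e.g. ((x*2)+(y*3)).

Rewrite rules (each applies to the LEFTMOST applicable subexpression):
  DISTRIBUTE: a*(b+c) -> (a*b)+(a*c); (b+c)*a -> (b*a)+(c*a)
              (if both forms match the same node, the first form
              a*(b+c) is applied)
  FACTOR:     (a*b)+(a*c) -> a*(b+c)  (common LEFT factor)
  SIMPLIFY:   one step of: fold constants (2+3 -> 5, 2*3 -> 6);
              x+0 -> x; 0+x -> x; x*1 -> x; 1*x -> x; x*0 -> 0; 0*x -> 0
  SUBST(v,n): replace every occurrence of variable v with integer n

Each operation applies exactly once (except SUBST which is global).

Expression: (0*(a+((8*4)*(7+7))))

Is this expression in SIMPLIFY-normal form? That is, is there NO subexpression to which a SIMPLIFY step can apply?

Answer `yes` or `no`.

Expression: (0*(a+((8*4)*(7+7))))
Scanning for simplifiable subexpressions (pre-order)...
  at root: (0*(a+((8*4)*(7+7)))) (SIMPLIFIABLE)
  at R: (a+((8*4)*(7+7))) (not simplifiable)
  at RR: ((8*4)*(7+7)) (not simplifiable)
  at RRL: (8*4) (SIMPLIFIABLE)
  at RRR: (7+7) (SIMPLIFIABLE)
Found simplifiable subexpr at path root: (0*(a+((8*4)*(7+7))))
One SIMPLIFY step would give: 0
-> NOT in normal form.

Answer: no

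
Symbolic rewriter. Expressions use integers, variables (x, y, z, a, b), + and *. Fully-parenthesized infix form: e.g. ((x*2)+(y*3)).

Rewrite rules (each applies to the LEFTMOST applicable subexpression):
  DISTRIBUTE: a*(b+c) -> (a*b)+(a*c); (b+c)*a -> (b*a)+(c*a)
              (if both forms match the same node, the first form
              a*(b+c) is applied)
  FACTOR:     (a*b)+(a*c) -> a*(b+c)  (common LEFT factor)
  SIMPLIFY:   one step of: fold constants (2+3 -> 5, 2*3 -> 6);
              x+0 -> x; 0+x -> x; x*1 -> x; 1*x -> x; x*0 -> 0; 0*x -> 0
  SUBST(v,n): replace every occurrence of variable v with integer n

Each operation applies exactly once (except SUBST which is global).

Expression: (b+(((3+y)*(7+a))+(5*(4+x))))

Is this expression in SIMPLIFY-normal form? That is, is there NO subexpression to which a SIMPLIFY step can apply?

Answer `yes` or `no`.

Expression: (b+(((3+y)*(7+a))+(5*(4+x))))
Scanning for simplifiable subexpressions (pre-order)...
  at root: (b+(((3+y)*(7+a))+(5*(4+x)))) (not simplifiable)
  at R: (((3+y)*(7+a))+(5*(4+x))) (not simplifiable)
  at RL: ((3+y)*(7+a)) (not simplifiable)
  at RLL: (3+y) (not simplifiable)
  at RLR: (7+a) (not simplifiable)
  at RR: (5*(4+x)) (not simplifiable)
  at RRR: (4+x) (not simplifiable)
Result: no simplifiable subexpression found -> normal form.

Answer: yes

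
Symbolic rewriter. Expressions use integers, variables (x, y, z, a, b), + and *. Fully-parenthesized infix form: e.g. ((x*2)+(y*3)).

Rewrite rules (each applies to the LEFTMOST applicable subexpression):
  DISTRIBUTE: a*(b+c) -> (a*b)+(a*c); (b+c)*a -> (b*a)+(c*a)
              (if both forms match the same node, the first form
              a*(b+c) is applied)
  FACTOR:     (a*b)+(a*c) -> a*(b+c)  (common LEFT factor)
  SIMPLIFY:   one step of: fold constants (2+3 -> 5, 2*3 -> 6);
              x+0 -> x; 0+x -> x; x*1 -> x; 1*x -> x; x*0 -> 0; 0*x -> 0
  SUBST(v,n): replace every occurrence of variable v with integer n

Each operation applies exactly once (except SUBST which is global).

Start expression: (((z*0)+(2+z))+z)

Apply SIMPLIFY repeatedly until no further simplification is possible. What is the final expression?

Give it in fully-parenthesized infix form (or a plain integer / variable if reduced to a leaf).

Start: (((z*0)+(2+z))+z)
Step 1: at LL: (z*0) -> 0; overall: (((z*0)+(2+z))+z) -> ((0+(2+z))+z)
Step 2: at L: (0+(2+z)) -> (2+z); overall: ((0+(2+z))+z) -> ((2+z)+z)
Fixed point: ((2+z)+z)

Answer: ((2+z)+z)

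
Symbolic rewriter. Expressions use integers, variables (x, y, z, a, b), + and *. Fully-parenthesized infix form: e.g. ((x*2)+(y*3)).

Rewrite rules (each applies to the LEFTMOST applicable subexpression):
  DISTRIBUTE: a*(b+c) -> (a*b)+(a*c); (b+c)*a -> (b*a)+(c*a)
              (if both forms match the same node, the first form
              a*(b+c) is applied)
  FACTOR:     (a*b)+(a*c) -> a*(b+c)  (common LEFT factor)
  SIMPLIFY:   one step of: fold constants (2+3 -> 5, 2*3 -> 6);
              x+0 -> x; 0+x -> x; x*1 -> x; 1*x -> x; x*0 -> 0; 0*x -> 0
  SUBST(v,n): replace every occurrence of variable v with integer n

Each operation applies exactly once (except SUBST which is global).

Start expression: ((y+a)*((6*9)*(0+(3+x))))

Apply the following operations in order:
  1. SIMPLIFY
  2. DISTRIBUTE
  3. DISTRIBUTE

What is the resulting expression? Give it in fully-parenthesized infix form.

Answer: ((y*((54*0)+(54*(3+x))))+(a*(54*(0+(3+x)))))

Derivation:
Start: ((y+a)*((6*9)*(0+(3+x))))
Apply SIMPLIFY at RL (target: (6*9)): ((y+a)*((6*9)*(0+(3+x)))) -> ((y+a)*(54*(0+(3+x))))
Apply DISTRIBUTE at root (target: ((y+a)*(54*(0+(3+x))))): ((y+a)*(54*(0+(3+x)))) -> ((y*(54*(0+(3+x))))+(a*(54*(0+(3+x)))))
Apply DISTRIBUTE at LR (target: (54*(0+(3+x)))): ((y*(54*(0+(3+x))))+(a*(54*(0+(3+x))))) -> ((y*((54*0)+(54*(3+x))))+(a*(54*(0+(3+x)))))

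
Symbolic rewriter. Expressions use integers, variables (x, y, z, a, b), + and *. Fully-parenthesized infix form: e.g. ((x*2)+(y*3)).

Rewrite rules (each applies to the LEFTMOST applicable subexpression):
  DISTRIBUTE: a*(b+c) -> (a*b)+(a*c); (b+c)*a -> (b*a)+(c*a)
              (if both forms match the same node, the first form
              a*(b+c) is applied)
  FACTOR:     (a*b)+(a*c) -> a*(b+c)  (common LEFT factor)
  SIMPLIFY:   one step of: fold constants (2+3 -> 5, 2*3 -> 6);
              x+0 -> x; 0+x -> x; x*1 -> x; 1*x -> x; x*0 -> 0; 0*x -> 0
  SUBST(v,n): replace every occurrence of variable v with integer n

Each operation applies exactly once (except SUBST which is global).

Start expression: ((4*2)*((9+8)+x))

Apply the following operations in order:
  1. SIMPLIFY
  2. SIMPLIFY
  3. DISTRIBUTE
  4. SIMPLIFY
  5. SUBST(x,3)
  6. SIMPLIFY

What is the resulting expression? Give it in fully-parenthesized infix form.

Answer: (136+24)

Derivation:
Start: ((4*2)*((9+8)+x))
Apply SIMPLIFY at L (target: (4*2)): ((4*2)*((9+8)+x)) -> (8*((9+8)+x))
Apply SIMPLIFY at RL (target: (9+8)): (8*((9+8)+x)) -> (8*(17+x))
Apply DISTRIBUTE at root (target: (8*(17+x))): (8*(17+x)) -> ((8*17)+(8*x))
Apply SIMPLIFY at L (target: (8*17)): ((8*17)+(8*x)) -> (136+(8*x))
Apply SUBST(x,3): (136+(8*x)) -> (136+(8*3))
Apply SIMPLIFY at R (target: (8*3)): (136+(8*3)) -> (136+24)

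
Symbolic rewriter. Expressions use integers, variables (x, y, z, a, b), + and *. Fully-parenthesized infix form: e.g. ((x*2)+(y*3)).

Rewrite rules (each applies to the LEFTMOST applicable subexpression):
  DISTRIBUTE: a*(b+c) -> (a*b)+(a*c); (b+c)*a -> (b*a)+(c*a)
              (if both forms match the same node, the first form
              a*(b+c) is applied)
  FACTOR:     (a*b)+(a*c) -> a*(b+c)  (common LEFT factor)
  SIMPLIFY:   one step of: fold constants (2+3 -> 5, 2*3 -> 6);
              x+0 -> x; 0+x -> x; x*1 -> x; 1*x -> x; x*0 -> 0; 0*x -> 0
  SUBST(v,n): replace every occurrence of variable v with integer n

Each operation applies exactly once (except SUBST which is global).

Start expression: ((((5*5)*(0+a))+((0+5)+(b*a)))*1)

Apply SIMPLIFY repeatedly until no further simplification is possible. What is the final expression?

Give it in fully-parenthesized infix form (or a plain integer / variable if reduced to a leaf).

Answer: ((25*a)+(5+(b*a)))

Derivation:
Start: ((((5*5)*(0+a))+((0+5)+(b*a)))*1)
Step 1: at root: ((((5*5)*(0+a))+((0+5)+(b*a)))*1) -> (((5*5)*(0+a))+((0+5)+(b*a))); overall: ((((5*5)*(0+a))+((0+5)+(b*a)))*1) -> (((5*5)*(0+a))+((0+5)+(b*a)))
Step 2: at LL: (5*5) -> 25; overall: (((5*5)*(0+a))+((0+5)+(b*a))) -> ((25*(0+a))+((0+5)+(b*a)))
Step 3: at LR: (0+a) -> a; overall: ((25*(0+a))+((0+5)+(b*a))) -> ((25*a)+((0+5)+(b*a)))
Step 4: at RL: (0+5) -> 5; overall: ((25*a)+((0+5)+(b*a))) -> ((25*a)+(5+(b*a)))
Fixed point: ((25*a)+(5+(b*a)))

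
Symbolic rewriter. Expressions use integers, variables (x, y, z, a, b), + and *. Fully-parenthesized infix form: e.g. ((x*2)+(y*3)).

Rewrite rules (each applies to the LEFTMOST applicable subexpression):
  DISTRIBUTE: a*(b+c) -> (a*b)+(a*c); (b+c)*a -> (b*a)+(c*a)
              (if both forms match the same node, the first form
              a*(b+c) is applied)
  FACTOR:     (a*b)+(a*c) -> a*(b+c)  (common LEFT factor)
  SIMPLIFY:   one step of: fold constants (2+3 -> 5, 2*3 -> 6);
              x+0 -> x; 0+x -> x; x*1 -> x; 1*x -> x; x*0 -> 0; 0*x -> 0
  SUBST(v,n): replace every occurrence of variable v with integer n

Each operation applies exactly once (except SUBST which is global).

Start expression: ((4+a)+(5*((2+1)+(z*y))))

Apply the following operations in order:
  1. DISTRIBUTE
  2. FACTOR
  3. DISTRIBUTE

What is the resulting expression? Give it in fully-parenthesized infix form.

Start: ((4+a)+(5*((2+1)+(z*y))))
Apply DISTRIBUTE at R (target: (5*((2+1)+(z*y)))): ((4+a)+(5*((2+1)+(z*y)))) -> ((4+a)+((5*(2+1))+(5*(z*y))))
Apply FACTOR at R (target: ((5*(2+1))+(5*(z*y)))): ((4+a)+((5*(2+1))+(5*(z*y)))) -> ((4+a)+(5*((2+1)+(z*y))))
Apply DISTRIBUTE at R (target: (5*((2+1)+(z*y)))): ((4+a)+(5*((2+1)+(z*y)))) -> ((4+a)+((5*(2+1))+(5*(z*y))))

Answer: ((4+a)+((5*(2+1))+(5*(z*y))))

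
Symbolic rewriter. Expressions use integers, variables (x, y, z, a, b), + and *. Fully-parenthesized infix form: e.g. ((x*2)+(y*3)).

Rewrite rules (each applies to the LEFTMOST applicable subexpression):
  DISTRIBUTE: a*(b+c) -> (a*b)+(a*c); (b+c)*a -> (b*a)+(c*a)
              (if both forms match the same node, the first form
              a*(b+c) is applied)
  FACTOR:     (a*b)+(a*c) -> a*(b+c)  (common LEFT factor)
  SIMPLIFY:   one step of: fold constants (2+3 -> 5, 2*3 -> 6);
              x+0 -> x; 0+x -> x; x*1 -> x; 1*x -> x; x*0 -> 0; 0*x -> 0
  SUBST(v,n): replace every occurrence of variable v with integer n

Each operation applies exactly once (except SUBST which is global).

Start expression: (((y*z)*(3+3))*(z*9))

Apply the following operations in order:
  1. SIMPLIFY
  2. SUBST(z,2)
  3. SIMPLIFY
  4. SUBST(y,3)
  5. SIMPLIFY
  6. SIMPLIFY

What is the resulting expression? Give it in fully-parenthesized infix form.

Answer: (36*18)

Derivation:
Start: (((y*z)*(3+3))*(z*9))
Apply SIMPLIFY at LR (target: (3+3)): (((y*z)*(3+3))*(z*9)) -> (((y*z)*6)*(z*9))
Apply SUBST(z,2): (((y*z)*6)*(z*9)) -> (((y*2)*6)*(2*9))
Apply SIMPLIFY at R (target: (2*9)): (((y*2)*6)*(2*9)) -> (((y*2)*6)*18)
Apply SUBST(y,3): (((y*2)*6)*18) -> (((3*2)*6)*18)
Apply SIMPLIFY at LL (target: (3*2)): (((3*2)*6)*18) -> ((6*6)*18)
Apply SIMPLIFY at L (target: (6*6)): ((6*6)*18) -> (36*18)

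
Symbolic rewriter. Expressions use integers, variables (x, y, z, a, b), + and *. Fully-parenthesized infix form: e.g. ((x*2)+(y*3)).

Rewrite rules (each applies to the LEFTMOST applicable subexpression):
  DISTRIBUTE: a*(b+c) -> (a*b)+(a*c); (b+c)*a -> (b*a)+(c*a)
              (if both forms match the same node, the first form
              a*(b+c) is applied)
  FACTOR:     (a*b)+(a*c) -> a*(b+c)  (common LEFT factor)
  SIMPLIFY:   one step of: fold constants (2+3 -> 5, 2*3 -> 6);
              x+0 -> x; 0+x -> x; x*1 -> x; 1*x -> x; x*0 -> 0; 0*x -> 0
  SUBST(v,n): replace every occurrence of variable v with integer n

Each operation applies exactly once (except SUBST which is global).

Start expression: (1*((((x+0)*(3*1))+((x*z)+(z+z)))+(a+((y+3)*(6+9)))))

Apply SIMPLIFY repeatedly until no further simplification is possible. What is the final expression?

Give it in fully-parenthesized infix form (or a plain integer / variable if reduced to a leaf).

Start: (1*((((x+0)*(3*1))+((x*z)+(z+z)))+(a+((y+3)*(6+9)))))
Step 1: at root: (1*((((x+0)*(3*1))+((x*z)+(z+z)))+(a+((y+3)*(6+9))))) -> ((((x+0)*(3*1))+((x*z)+(z+z)))+(a+((y+3)*(6+9)))); overall: (1*((((x+0)*(3*1))+((x*z)+(z+z)))+(a+((y+3)*(6+9))))) -> ((((x+0)*(3*1))+((x*z)+(z+z)))+(a+((y+3)*(6+9))))
Step 2: at LLL: (x+0) -> x; overall: ((((x+0)*(3*1))+((x*z)+(z+z)))+(a+((y+3)*(6+9)))) -> (((x*(3*1))+((x*z)+(z+z)))+(a+((y+3)*(6+9))))
Step 3: at LLR: (3*1) -> 3; overall: (((x*(3*1))+((x*z)+(z+z)))+(a+((y+3)*(6+9)))) -> (((x*3)+((x*z)+(z+z)))+(a+((y+3)*(6+9))))
Step 4: at RRR: (6+9) -> 15; overall: (((x*3)+((x*z)+(z+z)))+(a+((y+3)*(6+9)))) -> (((x*3)+((x*z)+(z+z)))+(a+((y+3)*15)))
Fixed point: (((x*3)+((x*z)+(z+z)))+(a+((y+3)*15)))

Answer: (((x*3)+((x*z)+(z+z)))+(a+((y+3)*15)))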